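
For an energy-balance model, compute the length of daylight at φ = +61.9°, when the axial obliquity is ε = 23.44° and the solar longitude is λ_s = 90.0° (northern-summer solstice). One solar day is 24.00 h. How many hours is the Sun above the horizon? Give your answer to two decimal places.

Solar declination: sin δ = sin ε · sin λ_s = sin 23.44° × sin 90.0° = 0.39779, so δ = +23.440°.
cos H₀ = −tan φ · tan δ = −tan(+61.9°) × tan(+23.440°) = -0.8120, so H₀ = 2.5184 rad = 144.29°.
Daylight = 2H₀/(2π) × 24.00 h = (2.5184/π) × 24.00 = 19.24 h.

19.24 h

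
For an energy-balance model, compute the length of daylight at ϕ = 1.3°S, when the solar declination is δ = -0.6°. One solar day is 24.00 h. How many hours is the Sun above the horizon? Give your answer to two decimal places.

cos h₀ = −tan ϕ · tan δ = −tan(-1.3°) × tan(-0.600°) = -0.0002, so h₀ = 1.5710 rad = 90.01°.
Daylight = 2h₀/(2π) × 24.00 h = (1.5710/π) × 24.00 = 12.00 h.

12.00 h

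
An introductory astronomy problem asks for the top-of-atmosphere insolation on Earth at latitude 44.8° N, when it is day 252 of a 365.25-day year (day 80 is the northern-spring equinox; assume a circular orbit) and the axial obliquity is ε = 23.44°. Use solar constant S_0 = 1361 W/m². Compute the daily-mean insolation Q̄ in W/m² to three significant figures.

Solar longitude: L_s = 360° × (252 − 80)/365.25 = 169.528°.
sin δ = sin 23.44° × sin 169.528° = 0.07230, so δ = +4.146°.
cos h₀ = −tan(+44.8°) tan(+4.146°) = -0.0720, h₀ = 1.6428 rad.
Bracket: h₀ sin ϕ sin δ + cos ϕ cos δ sin h₀ = 1.6428×0.70463×0.07230 + 0.70957×0.99738×0.99741 = 0.083692 + 0.705878 = 0.789570.
Q̄ = (S_0/π) × [bracket] = (1361/π) × 0.789570 = 342.1 W/m².

Q̄ ≈ 342 W/m²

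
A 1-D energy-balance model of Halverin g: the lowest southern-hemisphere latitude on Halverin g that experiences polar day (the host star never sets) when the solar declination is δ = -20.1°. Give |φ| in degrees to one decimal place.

|φ| = 69.9°

Polar day requires cos H₀ = −tan φ tan δ ≤ −1, i.e. tan φ tan δ ≥ 1.
The boundary is |tan φ| · |tan δ| = 1, so |φ| = 90° − |δ| = 90° − 20.1° = 69.9° in the southern hemisphere.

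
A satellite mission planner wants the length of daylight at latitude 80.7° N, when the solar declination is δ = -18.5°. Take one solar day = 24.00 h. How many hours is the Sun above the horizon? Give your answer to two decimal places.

cos H₀ = −tan φ · tan δ = 2.0433 ≥ 1, so the Sun never rises (polar night) and H₀ = 0.
Daylight = 2H₀/(2π) × 24.00 h = (0.0000/π) × 24.00 = 0.00 h.

0.00 h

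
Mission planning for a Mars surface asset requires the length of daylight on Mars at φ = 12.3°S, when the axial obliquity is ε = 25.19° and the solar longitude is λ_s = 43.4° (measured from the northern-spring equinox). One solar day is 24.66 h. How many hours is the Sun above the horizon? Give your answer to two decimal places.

11.81 h

Solar declination: sin δ = sin ε · sin λ_s = sin 25.19° × sin 43.4° = 0.29244, so δ = +17.004°.
cos H₀ = −tan φ · tan δ = −tan(-12.3°) × tan(+17.004°) = 0.0667, so H₀ = 1.5041 rad = 86.18°.
Daylight = 2H₀/(2π) × 24.66 h = (1.5041/π) × 24.66 = 11.81 h.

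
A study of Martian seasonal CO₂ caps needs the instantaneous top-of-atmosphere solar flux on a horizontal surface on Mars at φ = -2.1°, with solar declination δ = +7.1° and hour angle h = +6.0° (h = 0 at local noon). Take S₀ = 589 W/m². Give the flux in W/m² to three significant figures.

578 W/m²

cos θ_z = sin φ sin δ + cos φ cos δ cos h = -0.004529 + 0.986233 = 0.981704.
Flux = S₀ · cos θ_z = 589 × 0.981704 = 578.2 W/m².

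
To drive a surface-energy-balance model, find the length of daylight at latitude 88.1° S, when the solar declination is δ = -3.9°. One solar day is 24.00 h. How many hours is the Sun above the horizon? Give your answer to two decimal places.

Sunrise equation: cos H₀ = −tan φ · tan δ = -2.0551 ≤ −1, so the Sun never sets (polar day) and H₀ = π.
Daylight = 2H₀/(2π) × 24.00 h = (3.1416/π) × 24.00 = 24.00 h.

24.00 h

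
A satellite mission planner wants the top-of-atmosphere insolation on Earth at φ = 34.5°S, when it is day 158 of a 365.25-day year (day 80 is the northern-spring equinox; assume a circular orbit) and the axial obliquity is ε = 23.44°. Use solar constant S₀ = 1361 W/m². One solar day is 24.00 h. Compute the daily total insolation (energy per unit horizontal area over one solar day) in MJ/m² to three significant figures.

16.7 MJ/m²

Solar longitude: λ_s = 360° × (158 − 80)/365.25 = 76.879°.
sin δ = sin 23.44° × sin 76.879° = 0.38740, so δ = +22.793°.
cos H₀ = −tan(-34.5°) tan(+22.793°) = 0.2888, H₀ = 1.2778 rad.
Bracket: H₀ sin φ sin δ + cos φ cos δ sin H₀ = 1.2778×-0.56641×0.38740 + 0.82413×0.92191×0.95739 = -0.280384 + 0.727400 = 0.447016.
Q̄ = (S₀/π) × [bracket] = (1361/π) × 0.447016 = 193.66 W/m².
Daily total = Q̄ × 24.00 h × 3600 s/h = 193.66 × 24.00 × 3600 / 10⁶ = 16.73 MJ/m².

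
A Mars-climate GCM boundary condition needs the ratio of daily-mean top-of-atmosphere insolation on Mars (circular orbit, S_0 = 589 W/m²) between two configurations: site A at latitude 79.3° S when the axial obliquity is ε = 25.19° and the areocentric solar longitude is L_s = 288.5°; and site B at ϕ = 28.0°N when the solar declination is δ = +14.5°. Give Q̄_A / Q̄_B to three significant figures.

Q̄_A / Q̄_B ≈ 1.19

— Configuration A (ϕ=-79.3°):
sin δ = sin 25.19° × sin 288.5° = -0.40363, so δ = -23.805°.
cos h₀ = −tan(-79.3°) tan(-23.805°) = -2.3348 ≤ −1 ⇒ polar day, h₀ = π.
Bracket: h₀ sin ϕ sin δ + cos ϕ cos δ sin h₀ = 3.1416×-0.98261×-0.40363 + 0.18567×0.91492×0.00000 = 1.245993 + 0.000000 = 1.245993.
Q̄ = (S_0/π) × [bracket] = (589/π) × 1.245993 = 233.60 W/m².
— Configuration B (ϕ=+28.0°):
cos h₀ = −tan(+28.0°) tan(+14.500°) = -0.1375, h₀ = 1.7087 rad.
Bracket: h₀ sin ϕ sin δ + cos ϕ cos δ sin h₀ = 1.7087×0.46947×0.25038 + 0.88295×0.96815×0.99050 = 0.200851 + 0.846707 = 1.047558.
Q̄ = (S_0/π) × [bracket] = (589/π) × 1.047558 = 196.40 W/m².
Ratio Q̄_A / Q̄_B = 233.60 / 196.40 = 1.189.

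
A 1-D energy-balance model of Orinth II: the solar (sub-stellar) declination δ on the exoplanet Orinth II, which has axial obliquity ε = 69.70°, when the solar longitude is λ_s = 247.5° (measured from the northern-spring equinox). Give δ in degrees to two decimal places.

δ = -60.05°

sin δ = sin ε · sin λ_s = sin 69.70° × sin 247.5° = -0.866496.
δ = arcsin(-0.866496) = -60.05°.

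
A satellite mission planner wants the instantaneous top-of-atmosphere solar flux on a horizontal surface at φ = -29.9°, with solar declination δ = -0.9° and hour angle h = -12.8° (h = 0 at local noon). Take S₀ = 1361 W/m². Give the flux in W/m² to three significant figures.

cos θ_z = sin φ sin δ + cos φ cos δ cos h = 0.007830 + 0.845250 = 0.853080.
Flux = S₀ · cos θ_z = 1361 × 0.853080 = 1161 W/m².

1.16e+03 W/m²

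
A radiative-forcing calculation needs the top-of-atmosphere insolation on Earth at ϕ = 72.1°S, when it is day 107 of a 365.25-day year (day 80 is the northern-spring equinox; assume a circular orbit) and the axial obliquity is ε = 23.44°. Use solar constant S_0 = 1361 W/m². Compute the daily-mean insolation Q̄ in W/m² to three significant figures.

Q̄ ≈ 36.8 W/m²

Solar longitude: L_s = 360° × (107 − 80)/365.25 = 26.612°.
sin δ = sin 23.44° × sin 26.612° = 0.17819, so δ = +10.264°.
cos h₀ = −tan(-72.1°) tan(+10.264°) = 0.5607, h₀ = 0.9756 rad.
Bracket: h₀ sin ϕ sin δ + cos ϕ cos δ sin h₀ = 0.9756×-0.95159×0.17819 + 0.30736×0.98400×0.82805 = -0.165426 + 0.250437 = 0.085011.
Q̄ = (S_0/π) × [bracket] = (1361/π) × 0.085011 = 36.83 W/m².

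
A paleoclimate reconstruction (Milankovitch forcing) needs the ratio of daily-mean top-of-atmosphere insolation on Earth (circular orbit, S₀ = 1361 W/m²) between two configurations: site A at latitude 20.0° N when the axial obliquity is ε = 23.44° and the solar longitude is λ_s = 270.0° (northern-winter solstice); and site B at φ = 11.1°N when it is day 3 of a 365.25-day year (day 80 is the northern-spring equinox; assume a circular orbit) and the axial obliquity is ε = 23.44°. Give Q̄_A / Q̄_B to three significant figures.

Q̄_A / Q̄_B ≈ 0.833

— Configuration A (φ=+20.0°):
Solar declination: sin δ = sin ε · sin λ_s = sin 23.44° × sin 270.0° = -0.39779, so δ = -23.440°.
cos H₀ = −tan(+20.0°) tan(-23.440°) = 0.1578, H₀ = 1.4123 rad.
Bracket: H₀ sin φ sin δ + cos φ cos δ sin H₀ = 1.4123×0.34202×-0.39779 + 0.93969×0.91748×0.98747 = -0.192146 + 0.851344 = 0.659198.
Q̄ = (S₀/π) × [bracket] = (1361/π) × 0.659198 = 285.58 W/m².
— Configuration B (φ=+11.1°):
Solar longitude: λ_s = 360° × (3 − 80)/365.25 = -75.893°, i.e. -75.893° + 360° = 284.107°.
sin δ = sin 23.44° × sin 284.107° = -0.38579, so δ = -22.693°.
cos H₀ = −tan(+11.1°) tan(-22.693°) = 0.0820, H₀ = 1.4887 rad.
Bracket: H₀ sin φ sin δ + cos φ cos δ sin H₀ = 1.4887×0.19252×-0.38579 + 0.98129×0.92259×0.99663 = -0.110569 + 0.902277 = 0.791708.
Q̄ = (S₀/π) × [bracket] = (1361/π) × 0.791708 = 342.98 W/m².
Ratio Q̄_A / Q̄_B = 285.58 / 342.98 = 0.8326.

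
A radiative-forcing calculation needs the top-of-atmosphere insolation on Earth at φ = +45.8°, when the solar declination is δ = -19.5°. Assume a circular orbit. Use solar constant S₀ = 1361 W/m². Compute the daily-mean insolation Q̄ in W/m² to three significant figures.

cos H₀ = −tan(+45.8°) tan(-19.500°) = 0.3641, H₀ = 1.1981 rad.
Bracket: H₀ sin φ sin δ + cos φ cos δ sin H₀ = 1.1981×0.71691×-0.33381 + 0.69717×0.94264×0.93134 = -0.286719 + 0.612058 = 0.325339.
Q̄ = (S₀/π) × [bracket] = (1361/π) × 0.325339 = 140.9 W/m².

Q̄ ≈ 141 W/m²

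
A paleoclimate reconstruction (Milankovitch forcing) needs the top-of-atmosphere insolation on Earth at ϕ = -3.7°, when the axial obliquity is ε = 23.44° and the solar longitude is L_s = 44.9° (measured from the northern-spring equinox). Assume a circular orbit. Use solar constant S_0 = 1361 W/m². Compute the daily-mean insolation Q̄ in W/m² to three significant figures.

Q̄ ≈ 403 W/m²

Solar declination: sin δ = sin ε · sin L_s = sin 23.44° × sin 44.9° = 0.28079, so δ = +16.307°.
cos h₀ = −tan(-3.7°) tan(+16.307°) = 0.0189, h₀ = 1.5519 rad.
Bracket: h₀ sin ϕ sin δ + cos ϕ cos δ sin h₀ = 1.5519×-0.06453×0.28079 + 0.99792×0.95977×0.99982 = -0.028119 + 0.957601 = 0.929482.
Q̄ = (S_0/π) × [bracket] = (1361/π) × 0.929482 = 402.7 W/m².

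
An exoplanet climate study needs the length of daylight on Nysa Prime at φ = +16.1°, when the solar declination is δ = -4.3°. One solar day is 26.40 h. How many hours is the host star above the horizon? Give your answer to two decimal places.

cos H₀ = −tan φ · tan δ = −tan(+16.1°) × tan(-4.300°) = 0.0217, so H₀ = 1.5491 rad = 88.76°.
Daylight = 2H₀/(2π) × 26.40 h = (1.5491/π) × 26.40 = 13.02 h.

13.02 h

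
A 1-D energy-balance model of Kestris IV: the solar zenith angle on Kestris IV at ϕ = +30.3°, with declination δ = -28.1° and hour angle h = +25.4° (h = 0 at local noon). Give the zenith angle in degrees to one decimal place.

cos θ_z = sin ϕ sin δ + cos ϕ cos δ cos h = -0.237639 + 0.688002 = 0.450363.
θ_z = arccos(0.450363) = 63.2°.

θ_z = 63.2°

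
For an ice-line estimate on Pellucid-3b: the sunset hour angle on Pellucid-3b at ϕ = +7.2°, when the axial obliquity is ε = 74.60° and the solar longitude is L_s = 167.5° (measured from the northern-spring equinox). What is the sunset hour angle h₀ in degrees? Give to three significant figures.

Solar declination: sin δ = sin ε · sin L_s = sin 74.60° × sin 167.5° = 0.20867, so δ = +12.044°.
cos h₀ = −tan ϕ · tan δ = −tan(+7.2°) × tan(+12.044°) = -0.0270, so h₀ = 1.5978 rad = 91.54°.

h₀ = 91.5°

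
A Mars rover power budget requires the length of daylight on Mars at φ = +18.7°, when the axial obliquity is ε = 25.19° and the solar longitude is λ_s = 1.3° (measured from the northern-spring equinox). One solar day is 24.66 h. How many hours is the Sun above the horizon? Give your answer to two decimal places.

Solar declination: sin δ = sin ε · sin λ_s = sin 25.19° × sin 1.3° = 0.00966, so δ = +0.553°.
cos H₀ = −tan φ · tan δ = −tan(+18.7°) × tan(+0.553°) = -0.0033, so H₀ = 1.5741 rad = 90.19°.
Daylight = 2H₀/(2π) × 24.66 h = (1.5741/π) × 24.66 = 12.36 h.

12.36 h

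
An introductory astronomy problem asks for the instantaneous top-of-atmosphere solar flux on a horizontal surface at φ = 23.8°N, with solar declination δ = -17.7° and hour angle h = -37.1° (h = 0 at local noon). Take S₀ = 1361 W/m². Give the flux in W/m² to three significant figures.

cos θ_z = sin φ sin δ + cos φ cos δ cos h = -0.122691 + 0.695212 = 0.572521.
Flux = S₀ · cos θ_z = 1361 × 0.572521 = 779.2 W/m².

779 W/m²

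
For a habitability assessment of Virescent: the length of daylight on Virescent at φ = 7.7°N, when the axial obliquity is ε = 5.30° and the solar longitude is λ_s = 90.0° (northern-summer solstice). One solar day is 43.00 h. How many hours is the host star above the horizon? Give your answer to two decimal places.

21.67 h

Solar declination: sin δ = sin ε · sin λ_s = sin 5.30° × sin 90.0° = 0.09237, so δ = +5.300°.
cos H₀ = −tan φ · tan δ = −tan(+7.7°) × tan(+5.300°) = -0.0125, so H₀ = 1.5833 rad = 90.72°.
Daylight = 2H₀/(2π) × 43.00 h = (1.5833/π) × 43.00 = 21.67 h.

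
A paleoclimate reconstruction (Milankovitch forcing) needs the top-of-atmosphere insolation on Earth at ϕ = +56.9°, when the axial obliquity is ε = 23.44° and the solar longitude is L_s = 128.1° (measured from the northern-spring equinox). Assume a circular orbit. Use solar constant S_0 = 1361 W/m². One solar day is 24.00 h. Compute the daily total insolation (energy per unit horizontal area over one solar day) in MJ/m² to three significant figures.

37.4 MJ/m²

Solar declination: sin δ = sin ε · sin L_s = sin 23.44° × sin 128.1° = 0.31303, so δ = +18.242°.
cos h₀ = −tan(+56.9°) tan(+18.242°) = -0.5056, h₀ = 2.1009 rad.
Bracket: h₀ sin ϕ sin δ + cos ϕ cos δ sin h₀ = 2.1009×0.83772×0.31303 + 0.54610×0.94974×0.86277 = 0.550922 + 0.447478 = 0.998400.
Q̄ = (S_0/π) × [bracket] = (1361/π) × 0.998400 = 432.53 W/m².
Daily total = Q̄ × 24.00 h × 3600 s/h = 432.53 × 24.00 × 3600 / 10⁶ = 37.37 MJ/m².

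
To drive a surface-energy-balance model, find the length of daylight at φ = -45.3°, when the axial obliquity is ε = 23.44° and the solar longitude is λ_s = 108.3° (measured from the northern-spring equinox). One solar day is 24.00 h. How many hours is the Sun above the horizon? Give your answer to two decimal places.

Solar declination: sin δ = sin ε · sin λ_s = sin 23.44° × sin 108.3° = 0.37767, so δ = +22.189°.
cos H₀ = −tan φ · tan δ = −tan(-45.3°) × tan(+22.189°) = 0.4122, so H₀ = 1.1460 rad = 65.66°.
Daylight = 2H₀/(2π) × 24.00 h = (1.1460/π) × 24.00 = 8.75 h.

8.75 h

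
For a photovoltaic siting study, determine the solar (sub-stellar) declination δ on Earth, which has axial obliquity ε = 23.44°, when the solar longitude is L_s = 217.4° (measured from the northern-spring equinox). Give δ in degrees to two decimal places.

sin δ = sin ε · sin L_s = sin 23.44° × sin 217.4° = -0.241607.
δ = arcsin(-0.241607) = -13.98°.

δ = -13.98°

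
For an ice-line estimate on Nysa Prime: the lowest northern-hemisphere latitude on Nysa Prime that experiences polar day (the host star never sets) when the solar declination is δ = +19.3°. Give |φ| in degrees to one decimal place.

|φ| = 70.7°

Polar day requires cos H₀ = −tan φ tan δ ≤ −1, i.e. tan φ tan δ ≥ 1.
The boundary is |tan φ| · |tan δ| = 1, so |φ| = 90° − |δ| = 90° − 19.3° = 70.7° in the northern hemisphere.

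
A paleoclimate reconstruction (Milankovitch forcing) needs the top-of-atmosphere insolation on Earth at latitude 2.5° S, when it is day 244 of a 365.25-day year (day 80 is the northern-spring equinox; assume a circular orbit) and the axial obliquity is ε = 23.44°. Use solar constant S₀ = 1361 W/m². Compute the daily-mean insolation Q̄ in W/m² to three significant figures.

Q̄ ≈ 426 W/m²

Solar longitude: λ_s = 360° × (244 − 80)/365.25 = 161.643°.
sin δ = sin 23.44° × sin 161.643° = 0.12528, so δ = +7.197°.
cos H₀ = −tan(-2.5°) tan(+7.197°) = 0.0055, H₀ = 1.5653 rad.
Bracket: H₀ sin φ sin δ + cos φ cos δ sin H₀ = 1.5653×-0.04362×0.12528 + 0.99905×0.99212×0.99998 = -0.008554 + 0.991158 = 0.982604.
Q̄ = (S₀/π) × [bracket] = (1361/π) × 0.982604 = 425.7 W/m².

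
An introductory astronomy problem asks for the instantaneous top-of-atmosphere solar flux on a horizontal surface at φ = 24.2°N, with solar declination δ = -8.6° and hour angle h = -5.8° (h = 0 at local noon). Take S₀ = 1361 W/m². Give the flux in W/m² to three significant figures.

1.14e+03 W/m²

cos θ_z = sin φ sin δ + cos φ cos δ cos h = -0.061298 + 0.897248 = 0.835950.
Flux = S₀ · cos θ_z = 1361 × 0.835950 = 1138 W/m².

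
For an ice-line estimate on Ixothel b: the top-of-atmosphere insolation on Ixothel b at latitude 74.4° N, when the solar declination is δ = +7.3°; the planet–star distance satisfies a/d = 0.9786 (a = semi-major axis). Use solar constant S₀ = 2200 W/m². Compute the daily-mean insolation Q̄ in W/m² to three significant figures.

cos H₀ = −tan(+74.4°) tan(+7.300°) = -0.4588, H₀ = 2.0475 rad.
Bracket: H₀ sin φ sin δ + cos φ cos δ sin H₀ = 2.0475×0.96316×0.12706 + 0.26892×0.99189×0.88853 = 0.250571 + 0.237006 = 0.487577.
Inverse-square distance factor (a/d)² = 0.9786² = 0.957658.
Q̄ = (S₀/π) × 0.957658 × [bracket] = (2200/π) × 0.957658 × 0.487577 = 327.0 W/m².

Q̄ ≈ 327 W/m²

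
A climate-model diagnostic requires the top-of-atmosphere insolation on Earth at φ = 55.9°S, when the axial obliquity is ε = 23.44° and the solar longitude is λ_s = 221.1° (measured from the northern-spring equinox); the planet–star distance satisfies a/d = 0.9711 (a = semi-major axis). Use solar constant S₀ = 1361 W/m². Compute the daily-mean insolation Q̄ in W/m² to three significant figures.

Q̄ ≈ 378 W/m²

Solar declination: sin δ = sin ε · sin λ_s = sin 23.44° × sin 221.1° = -0.26150, so δ = -15.159°.
cos H₀ = −tan(-55.9°) tan(-15.159°) = -0.4002, H₀ = 1.9825 rad.
Bracket: H₀ sin φ sin δ + cos φ cos δ sin H₀ = 1.9825×-0.82806×-0.26150 + 0.56064×0.96520×0.91645 = 0.429286 + 0.495918 = 0.925204.
Inverse-square distance factor (a/d)² = 0.9711² = 0.943035.
Q̄ = (S₀/π) × 0.943035 × [bracket] = (1361/π) × 0.943035 × 0.925204 = 378.0 W/m².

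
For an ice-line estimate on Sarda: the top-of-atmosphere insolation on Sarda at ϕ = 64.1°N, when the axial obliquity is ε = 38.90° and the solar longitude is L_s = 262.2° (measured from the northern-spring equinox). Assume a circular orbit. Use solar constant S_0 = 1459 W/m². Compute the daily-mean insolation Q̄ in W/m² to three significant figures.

Solar declination: sin δ = sin ε · sin L_s = sin 38.90° × sin 262.2° = -0.62215, so δ = -38.474°.
cos h₀ = −tan(+64.1°) tan(-38.474°) = 1.6366 ≥ 1 ⇒ polar night, h₀ = 0 and Q̄ = 0.

Q̄ ≈ 0.00 W/m²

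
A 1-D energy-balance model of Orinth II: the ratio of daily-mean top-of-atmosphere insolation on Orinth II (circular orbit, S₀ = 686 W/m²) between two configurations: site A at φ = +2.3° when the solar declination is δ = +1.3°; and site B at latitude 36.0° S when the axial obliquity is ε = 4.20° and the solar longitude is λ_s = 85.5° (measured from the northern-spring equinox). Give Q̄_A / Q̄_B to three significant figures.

— Configuration A (φ=+2.3°):
cos H₀ = −tan(+2.3°) tan(+1.300°) = -0.0009, H₀ = 1.5717 rad.
Bracket: H₀ sin φ sin δ + cos φ cos δ sin H₀ = 1.5717×0.04013×0.02269 + 0.99919×0.99974×1.00000 = 0.001431 + 0.998930 = 1.000361.
Q̄ = (S₀/π) × [bracket] = (686/π) × 1.000361 = 218.44 W/m².
— Configuration B (φ=-36.0°):
Solar declination: sin δ = sin ε · sin λ_s = sin 4.20° × sin 85.5° = 0.07301, so δ = +4.187°.
cos H₀ = −tan(-36.0°) tan(+4.187°) = 0.0532, H₀ = 1.5176 rad.
Bracket: H₀ sin φ sin δ + cos φ cos δ sin H₀ = 1.5176×-0.58779×0.07301 + 0.80902×0.99733×0.99858 = -0.065127 + 0.805714 = 0.740587.
Q̄ = (S₀/π) × [bracket] = (686/π) × 0.740587 = 161.72 W/m².
Ratio Q̄_A / Q̄_B = 218.44 / 161.72 = 1.351.

Q̄_A / Q̄_B ≈ 1.35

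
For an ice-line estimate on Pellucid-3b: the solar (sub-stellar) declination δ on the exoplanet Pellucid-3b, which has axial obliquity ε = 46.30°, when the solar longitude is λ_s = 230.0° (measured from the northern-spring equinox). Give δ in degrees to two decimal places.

sin δ = sin ε · sin λ_s = sin 46.30° × sin 230.0° = -0.553825.
δ = arcsin(-0.553825) = -33.63°.

δ = -33.63°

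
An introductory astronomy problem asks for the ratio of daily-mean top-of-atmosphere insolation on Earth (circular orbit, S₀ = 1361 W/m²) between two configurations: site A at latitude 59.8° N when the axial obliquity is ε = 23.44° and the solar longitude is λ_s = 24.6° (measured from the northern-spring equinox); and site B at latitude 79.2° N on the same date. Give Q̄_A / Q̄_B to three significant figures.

Q̄_A / Q̄_B ≈ 1.43

— Configuration A (φ=+59.8°):
Solar declination: sin δ = sin ε · sin λ_s = sin 23.44° × sin 24.6° = 0.16559, so δ = +9.532°.
cos H₀ = −tan(+59.8°) tan(+9.532°) = -0.2885, H₀ = 1.8635 rad.
Bracket: H₀ sin φ sin δ + cos φ cos δ sin H₀ = 1.8635×0.86427×0.16559 + 0.50302×0.98619×0.95748 = 0.266694 + 0.474980 = 0.741674.
Q̄ = (S₀/π) × [bracket] = (1361/π) × 0.741674 = 321.31 W/m².
— Configuration B (φ=+79.2°):
cos H₀ = −tan(+79.2°) tan(+9.532°) = -0.8802, H₀ = 2.6471 rad.
Bracket: H₀ sin φ sin δ + cos φ cos δ sin H₀ = 2.6471×0.98229×0.16559 + 0.18738×0.98619×0.47458 = 0.430570 + 0.087699 = 0.518269.
Q̄ = (S₀/π) × [bracket] = (1361/π) × 0.518269 = 224.52 W/m².
Ratio Q̄_A / Q̄_B = 321.31 / 224.52 = 1.431.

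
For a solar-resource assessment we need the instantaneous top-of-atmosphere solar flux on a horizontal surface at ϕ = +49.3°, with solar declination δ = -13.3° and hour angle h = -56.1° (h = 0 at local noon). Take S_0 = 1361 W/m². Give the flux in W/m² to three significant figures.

cos θ_z = sin ϕ sin δ + cos ϕ cos δ cos h = -0.174409 + 0.353950 = 0.179541.
Flux = S_0 · cos θ_z = 1361 × 0.179541 = 244.4 W/m².

244 W/m²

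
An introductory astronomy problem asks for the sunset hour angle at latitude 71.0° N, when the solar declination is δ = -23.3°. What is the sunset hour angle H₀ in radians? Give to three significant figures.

H₀ = 0.00 rad

cos H₀ = −tan φ · tan δ = 1.2508 ≥ 1, so the Sun never rises (polar night) and H₀ = 0.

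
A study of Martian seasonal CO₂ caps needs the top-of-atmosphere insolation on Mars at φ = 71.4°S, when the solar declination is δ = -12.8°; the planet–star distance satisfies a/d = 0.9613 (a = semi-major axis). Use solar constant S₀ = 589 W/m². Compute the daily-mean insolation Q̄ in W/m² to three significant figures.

cos H₀ = −tan(-71.4°) tan(-12.800°) = -0.6751, H₀ = 2.3119 rad.
Bracket: H₀ sin φ sin δ + cos φ cos δ sin H₀ = 2.3119×-0.94777×-0.22155 + 0.31896×0.97515×0.73773 = 0.485449 + 0.229459 = 0.714908.
Inverse-square distance factor (a/d)² = 0.9613² = 0.924098.
Q̄ = (S₀/π) × 0.924098 × [bracket] = (589/π) × 0.924098 × 0.714908 = 123.9 W/m².

Q̄ ≈ 124 W/m²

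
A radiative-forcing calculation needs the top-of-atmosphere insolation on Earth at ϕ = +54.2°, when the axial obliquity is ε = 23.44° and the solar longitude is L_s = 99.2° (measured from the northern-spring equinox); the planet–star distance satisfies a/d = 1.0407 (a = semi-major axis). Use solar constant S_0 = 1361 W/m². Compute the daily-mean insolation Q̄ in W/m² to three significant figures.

Solar declination: sin δ = sin ε · sin L_s = sin 23.44° × sin 99.2° = 0.39267, so δ = +23.121°.
cos h₀ = −tan(+54.2°) tan(+23.121°) = -0.5920, h₀ = 2.2043 rad.
Bracket: h₀ sin ϕ sin δ + cos ϕ cos δ sin h₀ = 2.2043×0.81106×0.39267 + 0.58496×0.91968×0.80594 = 0.702023 + 0.433576 = 1.135599.
Inverse-square distance factor (a/d)² = 1.0407² = 1.083056.
Q̄ = (S_0/π) × 1.083056 × [bracket] = (1361/π) × 1.083056 × 1.135599 = 532.8 W/m².

Q̄ ≈ 533 W/m²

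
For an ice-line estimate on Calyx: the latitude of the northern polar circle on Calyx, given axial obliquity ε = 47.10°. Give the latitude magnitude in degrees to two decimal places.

42.90°

The polar circle is the lowest latitude that experiences at least one full rotation of continuous daylight at the northern-summer solstice; it lies at |φ| = 90° − ε = 90° − 47.10° = 42.90°.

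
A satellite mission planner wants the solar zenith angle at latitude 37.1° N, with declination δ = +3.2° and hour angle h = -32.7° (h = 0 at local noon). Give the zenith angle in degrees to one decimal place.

θ_z = 45.3°

cos θ_z = sin φ sin δ + cos φ cos δ cos h = 0.033672 + 0.670129 = 0.703801.
θ_z = arccos(0.703801) = 45.3°.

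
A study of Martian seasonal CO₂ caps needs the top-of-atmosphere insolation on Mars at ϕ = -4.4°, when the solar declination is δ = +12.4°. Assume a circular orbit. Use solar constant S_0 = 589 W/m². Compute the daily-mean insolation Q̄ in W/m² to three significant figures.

cos h₀ = −tan(-4.4°) tan(+12.400°) = 0.0169, h₀ = 1.5539 rad.
Bracket: h₀ sin ϕ sin δ + cos ϕ cos δ sin h₀ = 1.5539×-0.07672×0.21474 + 0.99705×0.97667×0.99986 = -0.025600 + 0.973652 = 0.948052.
Q̄ = (S_0/π) × [bracket] = (589/π) × 0.948052 = 177.7 W/m².

Q̄ ≈ 178 W/m²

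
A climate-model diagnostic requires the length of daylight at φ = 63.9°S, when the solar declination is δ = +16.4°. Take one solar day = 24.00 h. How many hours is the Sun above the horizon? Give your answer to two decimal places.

7.08 h

cos H₀ = −tan φ · tan δ = −tan(-63.9°) × tan(+16.400°) = 0.6008, so H₀ = 0.9263 rad = 53.07°.
Daylight = 2H₀/(2π) × 24.00 h = (0.9263/π) × 24.00 = 7.08 h.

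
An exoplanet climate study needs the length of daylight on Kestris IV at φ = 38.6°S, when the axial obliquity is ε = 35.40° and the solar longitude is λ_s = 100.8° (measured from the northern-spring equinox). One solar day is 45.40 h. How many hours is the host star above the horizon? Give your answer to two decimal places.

Solar declination: sin δ = sin ε · sin λ_s = sin 35.40° × sin 100.8° = 0.56902, so δ = +34.682°.
cos H₀ = −tan φ · tan δ = −tan(-38.6°) × tan(+34.682°) = 0.5524, so H₀ = 0.9856 rad = 56.47°.
Daylight = 2H₀/(2π) × 45.40 h = (0.9856/π) × 45.40 = 14.24 h.

14.24 h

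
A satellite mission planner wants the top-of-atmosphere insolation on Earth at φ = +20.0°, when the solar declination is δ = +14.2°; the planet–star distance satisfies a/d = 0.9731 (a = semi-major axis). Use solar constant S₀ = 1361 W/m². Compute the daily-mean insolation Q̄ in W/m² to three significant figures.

cos H₀ = −tan(+20.0°) tan(+14.200°) = -0.0921, H₀ = 1.6630 rad.
Bracket: H₀ sin φ sin δ + cos φ cos δ sin H₀ = 1.6630×0.34202×0.24531 + 0.93969×0.96945×0.99575 = 0.139527 + 0.907111 = 1.046638.
Inverse-square distance factor (a/d)² = 0.9731² = 0.946924.
Q̄ = (S₀/π) × 0.946924 × [bracket] = (1361/π) × 0.946924 × 1.046638 = 429.4 W/m².

Q̄ ≈ 429 W/m²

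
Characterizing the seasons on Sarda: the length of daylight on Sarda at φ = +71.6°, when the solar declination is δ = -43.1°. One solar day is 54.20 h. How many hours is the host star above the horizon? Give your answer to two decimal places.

cos H₀ = −tan φ · tan δ = 2.8131 ≥ 1, so the host star never rises (polar night) and H₀ = 0.
Daylight = 2H₀/(2π) × 54.20 h = (0.0000/π) × 54.20 = 0.00 h.

0.00 h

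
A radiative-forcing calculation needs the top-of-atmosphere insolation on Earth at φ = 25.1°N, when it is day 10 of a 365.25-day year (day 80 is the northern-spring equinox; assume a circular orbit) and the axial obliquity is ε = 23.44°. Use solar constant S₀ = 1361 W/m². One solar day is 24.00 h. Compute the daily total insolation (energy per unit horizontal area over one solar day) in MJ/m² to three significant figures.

Solar longitude: λ_s = 360° × (10 − 80)/365.25 = -68.994°, i.e. -68.994° + 360° = 291.006°.
sin δ = sin 23.44° × sin 291.006° = -0.37135, so δ = -21.799°.
cos H₀ = −tan(+25.1°) tan(-21.799°) = 0.1874, H₀ = 1.3823 rad.
Bracket: H₀ sin φ sin δ + cos φ cos δ sin H₀ = 1.3823×0.42420×-0.37135 + 0.90557×0.92849×0.98229 = -0.217749 + 0.825922 = 0.608173.
Q̄ = (S₀/π) × [bracket] = (1361/π) × 0.608173 = 263.47 W/m².
Daily total = Q̄ × 24.00 h × 3600 s/h = 263.47 × 24.00 × 3600 / 10⁶ = 22.76 MJ/m².

22.8 MJ/m²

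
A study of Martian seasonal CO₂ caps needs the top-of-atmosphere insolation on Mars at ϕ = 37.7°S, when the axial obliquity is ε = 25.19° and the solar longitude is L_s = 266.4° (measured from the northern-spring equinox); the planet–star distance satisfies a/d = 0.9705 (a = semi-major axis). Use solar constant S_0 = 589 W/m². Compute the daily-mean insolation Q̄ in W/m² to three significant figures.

Q̄ ≈ 207 W/m²

Solar declination: sin δ = sin ε · sin L_s = sin 25.19° × sin 266.4° = -0.42478, so δ = -25.137°.
cos h₀ = −tan(-37.7°) tan(-25.137°) = -0.3627, h₀ = 1.9419 rad.
Bracket: h₀ sin ϕ sin δ + cos ϕ cos δ sin h₀ = 1.9419×-0.61153×-0.42478 + 0.79122×0.90530×0.93192 = 0.504439 + 0.667526 = 1.171965.
Inverse-square distance factor (a/d)² = 0.9705² = 0.941870.
Q̄ = (S_0/π) × 0.941870 × [bracket] = (589/π) × 0.941870 × 1.171965 = 207.0 W/m².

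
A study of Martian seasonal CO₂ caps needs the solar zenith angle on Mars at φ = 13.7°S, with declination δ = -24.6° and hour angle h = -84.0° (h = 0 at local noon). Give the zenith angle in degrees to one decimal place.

cos θ_z = sin φ sin δ + cos φ cos δ cos h = 0.098591 + 0.092337 = 0.190928.
θ_z = arccos(0.190928) = 79.0°.

θ_z = 79.0°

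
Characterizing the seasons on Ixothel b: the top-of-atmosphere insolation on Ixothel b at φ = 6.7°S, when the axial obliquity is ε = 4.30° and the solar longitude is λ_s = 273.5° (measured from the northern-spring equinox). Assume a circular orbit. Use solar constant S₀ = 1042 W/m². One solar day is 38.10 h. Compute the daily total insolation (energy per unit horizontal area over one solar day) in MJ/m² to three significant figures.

45.7 MJ/m²

Solar declination: sin δ = sin ε · sin λ_s = sin 4.30° × sin 273.5° = -0.07484, so δ = -4.292°.
cos H₀ = −tan(-6.7°) tan(-4.292°) = -0.0088, H₀ = 1.5796 rad.
Bracket: H₀ sin φ sin δ + cos φ cos δ sin H₀ = 1.5796×-0.11667×-0.07484 + 0.99317×0.99720×0.99996 = 0.013792 + 0.990350 = 1.004142.
Q̄ = (S₀/π) × [bracket] = (1042/π) × 1.004142 = 333.05 W/m².
Daily total = Q̄ × 38.10 h × 3600 s/h = 333.05 × 38.10 × 3600 / 10⁶ = 45.68 MJ/m².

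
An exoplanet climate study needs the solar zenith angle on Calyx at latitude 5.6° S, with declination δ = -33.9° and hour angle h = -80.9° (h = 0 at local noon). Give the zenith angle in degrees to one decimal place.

cos θ_z = sin ϕ sin δ + cos ϕ cos δ cos h = 0.054426 + 0.130647 = 0.185073.
θ_z = arccos(0.185073) = 79.3°.

θ_z = 79.3°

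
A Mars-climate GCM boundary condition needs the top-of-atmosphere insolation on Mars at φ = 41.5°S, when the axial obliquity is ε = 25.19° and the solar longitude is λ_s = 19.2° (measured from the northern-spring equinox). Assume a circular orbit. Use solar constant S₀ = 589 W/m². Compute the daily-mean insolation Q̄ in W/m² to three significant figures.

Q̄ ≈ 113 W/m²

Solar declination: sin δ = sin ε · sin λ_s = sin 25.19° × sin 19.2° = 0.13997, so δ = +8.046°.
cos H₀ = −tan(-41.5°) tan(+8.046°) = 0.1251, H₀ = 1.4454 rad.
Bracket: H₀ sin φ sin δ + cos φ cos δ sin H₀ = 1.4454×-0.66262×0.13997 + 0.74896×0.99016×0.99215 = -0.134056 + 0.735769 = 0.601713.
Q̄ = (S₀/π) × [bracket] = (589/π) × 0.601713 = 112.8 W/m².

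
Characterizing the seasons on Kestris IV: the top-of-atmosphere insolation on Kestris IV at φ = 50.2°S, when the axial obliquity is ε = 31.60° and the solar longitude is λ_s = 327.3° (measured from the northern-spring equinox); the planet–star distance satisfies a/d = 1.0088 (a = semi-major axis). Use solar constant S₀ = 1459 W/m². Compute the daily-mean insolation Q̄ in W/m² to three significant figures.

Solar declination: sin δ = sin ε · sin λ_s = sin 31.60° × sin 327.3° = -0.28308, so δ = -16.444°.
cos H₀ = −tan(-50.2°) tan(-16.444°) = -0.3543, H₀ = 1.9329 rad.
Bracket: H₀ sin φ sin δ + cos φ cos δ sin H₀ = 1.9329×-0.76828×-0.28308 + 0.64011×0.95910×0.93515 = 0.420376 + 0.574116 = 0.994492.
Inverse-square distance factor (a/d)² = 1.0088² = 1.017677.
Q̄ = (S₀/π) × 1.017677 × [bracket] = (1459/π) × 1.017677 × 0.994492 = 470.0 W/m².

Q̄ ≈ 470 W/m²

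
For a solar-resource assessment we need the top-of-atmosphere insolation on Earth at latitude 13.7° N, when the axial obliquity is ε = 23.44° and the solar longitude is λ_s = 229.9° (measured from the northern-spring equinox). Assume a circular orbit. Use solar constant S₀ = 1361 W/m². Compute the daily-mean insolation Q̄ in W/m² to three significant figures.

Q̄ ≈ 353 W/m²

Solar declination: sin δ = sin ε · sin λ_s = sin 23.44° × sin 229.9° = -0.30428, so δ = -17.715°.
cos H₀ = −tan(+13.7°) tan(-17.715°) = 0.0779, H₀ = 1.4929 rad.
Bracket: H₀ sin φ sin δ + cos φ cos δ sin H₀ = 1.4929×0.23684×-0.30428 + 0.97155×0.95258×0.99696 = -0.107587 + 0.922666 = 0.815079.
Q̄ = (S₀/π) × [bracket] = (1361/π) × 0.815079 = 353.1 W/m².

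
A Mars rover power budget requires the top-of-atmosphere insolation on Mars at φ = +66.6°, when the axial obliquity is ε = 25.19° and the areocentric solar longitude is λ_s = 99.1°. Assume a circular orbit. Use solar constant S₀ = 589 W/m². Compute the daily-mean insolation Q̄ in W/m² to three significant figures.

Q̄ ≈ 227 W/m²

sin δ = sin 25.19° × sin 99.1° = 0.42026, so δ = +24.851°.
cos H₀ = −tan(+66.6°) tan(+24.851°) = -1.0703 ≤ −1 ⇒ polar day, H₀ = π.
Bracket: H₀ sin φ sin δ + cos φ cos δ sin H₀ = 3.1416×0.91775×0.42026 + 0.39715×0.90740×0.00000 = 1.211695 + 0.000000 = 1.211695.
Q̄ = (S₀/π) × [bracket] = (589/π) × 1.211695 = 227.2 W/m².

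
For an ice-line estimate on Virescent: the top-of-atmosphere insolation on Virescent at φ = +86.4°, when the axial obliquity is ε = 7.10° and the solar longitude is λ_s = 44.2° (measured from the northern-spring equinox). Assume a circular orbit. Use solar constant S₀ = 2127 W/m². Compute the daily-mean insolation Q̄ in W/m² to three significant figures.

Solar declination: sin δ = sin ε · sin λ_s = sin 7.10° × sin 44.2° = 0.08617, so δ = +4.943°.
cos H₀ = −tan(+86.4°) tan(+4.943°) = -1.3748 ≤ −1 ⇒ polar day, H₀ = π.
Bracket: H₀ sin φ sin δ + cos φ cos δ sin H₀ = 3.1416×0.99803×0.08617 + 0.06279×0.99628×0.00000 = 0.270178 + 0.000000 = 0.270178.
Q̄ = (S₀/π) × [bracket] = (2127/π) × 0.270178 = 182.9 W/m².

Q̄ ≈ 183 W/m²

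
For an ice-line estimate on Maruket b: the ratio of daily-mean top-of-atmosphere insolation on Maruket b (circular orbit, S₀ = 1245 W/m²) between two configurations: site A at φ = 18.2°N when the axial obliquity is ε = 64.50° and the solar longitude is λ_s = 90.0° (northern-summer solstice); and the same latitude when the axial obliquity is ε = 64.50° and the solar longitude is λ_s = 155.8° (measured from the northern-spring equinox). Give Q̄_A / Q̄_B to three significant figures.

— Configuration A (φ=+18.2°):
Solar declination: sin δ = sin ε · sin λ_s = sin 64.50° × sin 90.0° = 0.90259, so δ = +64.500°.
cos H₀ = −tan(+18.2°) tan(+64.500°) = -0.6893, H₀ = 2.3313 rad.
Bracket: H₀ sin φ sin δ + cos φ cos δ sin H₀ = 2.3313×0.31233×0.90259 + 0.94997×0.43051×0.72447 = 0.657207 + 0.296288 = 0.953495.
Q̄ = (S₀/π) × [bracket] = (1245/π) × 0.953495 = 377.87 W/m².
— Configuration B (φ=+18.2°):
Solar declination: sin δ = sin ε · sin λ_s = sin 64.50° × sin 155.8° = 0.36999, so δ = +21.715°.
cos H₀ = −tan(+18.2°) tan(+21.715°) = -0.1309, H₀ = 1.7021 rad.
Bracket: H₀ sin φ sin δ + cos φ cos δ sin H₀ = 1.7021×0.31233×0.36999 + 0.94997×0.92904×0.99139 = 0.196693 + 0.874961 = 1.071654.
Q̄ = (S₀/π) × [bracket] = (1245/π) × 1.071654 = 424.69 W/m².
Ratio Q̄_A / Q̄_B = 377.87 / 424.69 = 0.8898.

Q̄_A / Q̄_B ≈ 0.890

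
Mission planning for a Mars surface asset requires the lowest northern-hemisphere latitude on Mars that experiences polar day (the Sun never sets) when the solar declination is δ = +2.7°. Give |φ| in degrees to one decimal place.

|φ| = 87.3°

Polar day requires cos H₀ = −tan φ tan δ ≤ −1, i.e. tan φ tan δ ≥ 1.
The boundary is |tan φ| · |tan δ| = 1, so |φ| = 90° − |δ| = 90° − 2.7° = 87.3° in the northern hemisphere.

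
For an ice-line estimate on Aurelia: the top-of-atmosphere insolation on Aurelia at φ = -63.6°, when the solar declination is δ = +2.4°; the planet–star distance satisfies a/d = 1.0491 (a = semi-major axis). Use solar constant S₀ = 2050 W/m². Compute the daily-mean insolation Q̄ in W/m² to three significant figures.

Q̄ ≈ 278 W/m²

cos H₀ = −tan(-63.6°) tan(+2.400°) = 0.0844, H₀ = 1.4863 rad.
Bracket: H₀ sin φ sin δ + cos φ cos δ sin H₀ = 1.4863×-0.89571×0.04188 + 0.44464×0.99912×0.99643 = -0.055755 + 0.442663 = 0.386908.
Inverse-square distance factor (a/d)² = 1.0491² = 1.100611.
Q̄ = (S₀/π) × 1.100611 × [bracket] = (2050/π) × 1.100611 × 0.386908 = 277.9 W/m².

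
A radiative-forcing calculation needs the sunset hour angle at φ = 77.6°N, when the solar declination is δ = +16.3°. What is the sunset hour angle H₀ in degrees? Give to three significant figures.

H₀ = 180°

Sunrise equation: cos H₀ = −tan φ · tan δ = -1.3300 ≤ −1, so the Sun never sets (polar day) and H₀ = π.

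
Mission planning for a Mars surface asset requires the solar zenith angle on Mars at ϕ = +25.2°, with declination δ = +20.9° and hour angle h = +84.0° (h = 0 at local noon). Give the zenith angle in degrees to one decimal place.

θ_z = 76.1°

cos θ_z = sin ϕ sin δ + cos ϕ cos δ cos h = 0.151892 + 0.088357 = 0.240249.
θ_z = arccos(0.240249) = 76.1°.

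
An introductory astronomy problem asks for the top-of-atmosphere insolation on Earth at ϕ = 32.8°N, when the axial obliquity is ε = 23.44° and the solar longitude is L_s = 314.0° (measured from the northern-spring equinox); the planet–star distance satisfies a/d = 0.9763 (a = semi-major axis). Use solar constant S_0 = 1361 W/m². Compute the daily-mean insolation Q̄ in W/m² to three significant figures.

Q̄ ≈ 238 W/m²

Solar declination: sin δ = sin ε · sin L_s = sin 23.44° × sin 314.0° = -0.28615, so δ = -16.627°.
cos h₀ = −tan(+32.8°) tan(-16.627°) = 0.1925, h₀ = 1.3771 rad.
Bracket: h₀ sin ϕ sin δ + cos ϕ cos δ sin h₀ = 1.3771×0.54171×-0.28615 + 0.84057×0.95819×0.98131 = -0.213465 + 0.790372 = 0.576907.
Inverse-square distance factor (a/d)² = 0.9763² = 0.953162.
Q̄ = (S_0/π) × 0.953162 × [bracket] = (1361/π) × 0.953162 × 0.576907 = 238.2 W/m².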